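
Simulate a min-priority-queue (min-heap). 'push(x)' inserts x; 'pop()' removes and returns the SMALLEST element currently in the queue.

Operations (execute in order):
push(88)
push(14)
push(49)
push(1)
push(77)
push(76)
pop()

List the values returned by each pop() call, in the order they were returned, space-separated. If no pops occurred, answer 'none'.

push(88): heap contents = [88]
push(14): heap contents = [14, 88]
push(49): heap contents = [14, 49, 88]
push(1): heap contents = [1, 14, 49, 88]
push(77): heap contents = [1, 14, 49, 77, 88]
push(76): heap contents = [1, 14, 49, 76, 77, 88]
pop() → 1: heap contents = [14, 49, 76, 77, 88]

Answer: 1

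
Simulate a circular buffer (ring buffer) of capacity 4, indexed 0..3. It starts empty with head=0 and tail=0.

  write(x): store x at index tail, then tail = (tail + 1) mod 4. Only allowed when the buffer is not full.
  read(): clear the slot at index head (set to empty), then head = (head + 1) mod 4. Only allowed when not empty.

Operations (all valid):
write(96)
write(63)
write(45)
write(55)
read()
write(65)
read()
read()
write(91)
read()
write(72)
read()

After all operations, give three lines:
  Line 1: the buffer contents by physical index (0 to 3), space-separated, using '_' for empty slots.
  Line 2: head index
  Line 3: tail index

write(96): buf=[96 _ _ _], head=0, tail=1, size=1
write(63): buf=[96 63 _ _], head=0, tail=2, size=2
write(45): buf=[96 63 45 _], head=0, tail=3, size=3
write(55): buf=[96 63 45 55], head=0, tail=0, size=4
read(): buf=[_ 63 45 55], head=1, tail=0, size=3
write(65): buf=[65 63 45 55], head=1, tail=1, size=4
read(): buf=[65 _ 45 55], head=2, tail=1, size=3
read(): buf=[65 _ _ 55], head=3, tail=1, size=2
write(91): buf=[65 91 _ 55], head=3, tail=2, size=3
read(): buf=[65 91 _ _], head=0, tail=2, size=2
write(72): buf=[65 91 72 _], head=0, tail=3, size=3
read(): buf=[_ 91 72 _], head=1, tail=3, size=2

Answer: _ 91 72 _
1
3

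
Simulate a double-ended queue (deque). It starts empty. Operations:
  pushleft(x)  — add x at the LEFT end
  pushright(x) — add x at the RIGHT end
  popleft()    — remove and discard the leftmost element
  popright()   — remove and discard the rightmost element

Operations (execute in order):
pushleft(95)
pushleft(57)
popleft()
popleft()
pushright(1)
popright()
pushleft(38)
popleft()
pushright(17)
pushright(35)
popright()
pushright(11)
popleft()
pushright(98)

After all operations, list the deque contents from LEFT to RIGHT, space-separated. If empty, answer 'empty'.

Answer: 11 98

Derivation:
pushleft(95): [95]
pushleft(57): [57, 95]
popleft(): [95]
popleft(): []
pushright(1): [1]
popright(): []
pushleft(38): [38]
popleft(): []
pushright(17): [17]
pushright(35): [17, 35]
popright(): [17]
pushright(11): [17, 11]
popleft(): [11]
pushright(98): [11, 98]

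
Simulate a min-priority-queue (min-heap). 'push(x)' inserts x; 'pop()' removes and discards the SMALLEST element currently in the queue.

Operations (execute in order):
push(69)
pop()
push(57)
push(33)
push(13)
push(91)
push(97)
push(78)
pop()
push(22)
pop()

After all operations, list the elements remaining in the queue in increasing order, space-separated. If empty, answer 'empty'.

push(69): heap contents = [69]
pop() → 69: heap contents = []
push(57): heap contents = [57]
push(33): heap contents = [33, 57]
push(13): heap contents = [13, 33, 57]
push(91): heap contents = [13, 33, 57, 91]
push(97): heap contents = [13, 33, 57, 91, 97]
push(78): heap contents = [13, 33, 57, 78, 91, 97]
pop() → 13: heap contents = [33, 57, 78, 91, 97]
push(22): heap contents = [22, 33, 57, 78, 91, 97]
pop() → 22: heap contents = [33, 57, 78, 91, 97]

Answer: 33 57 78 91 97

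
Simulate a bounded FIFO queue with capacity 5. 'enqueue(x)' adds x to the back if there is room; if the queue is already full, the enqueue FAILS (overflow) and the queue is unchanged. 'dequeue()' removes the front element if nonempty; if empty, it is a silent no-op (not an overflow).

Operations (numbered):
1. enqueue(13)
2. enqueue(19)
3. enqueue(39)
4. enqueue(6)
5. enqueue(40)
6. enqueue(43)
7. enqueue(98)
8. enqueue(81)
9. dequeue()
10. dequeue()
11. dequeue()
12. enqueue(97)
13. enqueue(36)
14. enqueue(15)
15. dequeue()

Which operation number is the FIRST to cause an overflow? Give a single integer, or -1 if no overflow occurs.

1. enqueue(13): size=1
2. enqueue(19): size=2
3. enqueue(39): size=3
4. enqueue(6): size=4
5. enqueue(40): size=5
6. enqueue(43): size=5=cap → OVERFLOW (fail)
7. enqueue(98): size=5=cap → OVERFLOW (fail)
8. enqueue(81): size=5=cap → OVERFLOW (fail)
9. dequeue(): size=4
10. dequeue(): size=3
11. dequeue(): size=2
12. enqueue(97): size=3
13. enqueue(36): size=4
14. enqueue(15): size=5
15. dequeue(): size=4

Answer: 6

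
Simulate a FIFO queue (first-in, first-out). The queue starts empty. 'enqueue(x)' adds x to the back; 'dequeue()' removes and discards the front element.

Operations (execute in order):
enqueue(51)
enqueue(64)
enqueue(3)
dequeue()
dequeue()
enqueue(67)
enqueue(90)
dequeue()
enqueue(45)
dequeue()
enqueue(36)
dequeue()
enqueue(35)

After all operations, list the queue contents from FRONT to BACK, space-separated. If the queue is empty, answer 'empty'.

Answer: 45 36 35

Derivation:
enqueue(51): [51]
enqueue(64): [51, 64]
enqueue(3): [51, 64, 3]
dequeue(): [64, 3]
dequeue(): [3]
enqueue(67): [3, 67]
enqueue(90): [3, 67, 90]
dequeue(): [67, 90]
enqueue(45): [67, 90, 45]
dequeue(): [90, 45]
enqueue(36): [90, 45, 36]
dequeue(): [45, 36]
enqueue(35): [45, 36, 35]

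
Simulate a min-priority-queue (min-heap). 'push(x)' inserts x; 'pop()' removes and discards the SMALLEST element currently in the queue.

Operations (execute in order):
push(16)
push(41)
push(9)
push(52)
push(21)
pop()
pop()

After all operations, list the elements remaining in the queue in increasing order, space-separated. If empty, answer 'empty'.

Answer: 21 41 52

Derivation:
push(16): heap contents = [16]
push(41): heap contents = [16, 41]
push(9): heap contents = [9, 16, 41]
push(52): heap contents = [9, 16, 41, 52]
push(21): heap contents = [9, 16, 21, 41, 52]
pop() → 9: heap contents = [16, 21, 41, 52]
pop() → 16: heap contents = [21, 41, 52]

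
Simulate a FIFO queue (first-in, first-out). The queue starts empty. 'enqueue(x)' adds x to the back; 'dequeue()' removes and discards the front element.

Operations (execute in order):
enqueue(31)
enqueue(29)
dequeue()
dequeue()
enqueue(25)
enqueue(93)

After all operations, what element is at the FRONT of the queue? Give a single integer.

enqueue(31): queue = [31]
enqueue(29): queue = [31, 29]
dequeue(): queue = [29]
dequeue(): queue = []
enqueue(25): queue = [25]
enqueue(93): queue = [25, 93]

Answer: 25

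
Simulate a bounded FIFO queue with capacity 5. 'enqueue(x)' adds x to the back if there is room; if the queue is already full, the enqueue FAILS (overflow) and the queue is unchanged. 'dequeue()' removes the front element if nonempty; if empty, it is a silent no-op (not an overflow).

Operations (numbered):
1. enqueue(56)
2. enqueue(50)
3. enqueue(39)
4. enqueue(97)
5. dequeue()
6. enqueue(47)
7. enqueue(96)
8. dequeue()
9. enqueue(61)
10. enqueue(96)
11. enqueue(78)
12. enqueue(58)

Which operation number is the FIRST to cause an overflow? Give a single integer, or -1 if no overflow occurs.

Answer: 10

Derivation:
1. enqueue(56): size=1
2. enqueue(50): size=2
3. enqueue(39): size=3
4. enqueue(97): size=4
5. dequeue(): size=3
6. enqueue(47): size=4
7. enqueue(96): size=5
8. dequeue(): size=4
9. enqueue(61): size=5
10. enqueue(96): size=5=cap → OVERFLOW (fail)
11. enqueue(78): size=5=cap → OVERFLOW (fail)
12. enqueue(58): size=5=cap → OVERFLOW (fail)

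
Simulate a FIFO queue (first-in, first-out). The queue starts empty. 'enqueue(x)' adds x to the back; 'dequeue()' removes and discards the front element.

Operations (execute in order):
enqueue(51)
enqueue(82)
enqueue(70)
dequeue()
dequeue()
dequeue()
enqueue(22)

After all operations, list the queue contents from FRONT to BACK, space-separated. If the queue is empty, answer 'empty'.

Answer: 22

Derivation:
enqueue(51): [51]
enqueue(82): [51, 82]
enqueue(70): [51, 82, 70]
dequeue(): [82, 70]
dequeue(): [70]
dequeue(): []
enqueue(22): [22]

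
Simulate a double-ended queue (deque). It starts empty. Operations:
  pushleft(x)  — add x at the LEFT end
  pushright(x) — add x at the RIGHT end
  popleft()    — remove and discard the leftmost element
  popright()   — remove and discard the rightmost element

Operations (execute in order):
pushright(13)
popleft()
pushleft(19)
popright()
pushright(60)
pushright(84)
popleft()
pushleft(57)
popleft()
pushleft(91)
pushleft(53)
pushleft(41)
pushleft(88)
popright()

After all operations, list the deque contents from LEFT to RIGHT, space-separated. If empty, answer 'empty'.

Answer: 88 41 53 91

Derivation:
pushright(13): [13]
popleft(): []
pushleft(19): [19]
popright(): []
pushright(60): [60]
pushright(84): [60, 84]
popleft(): [84]
pushleft(57): [57, 84]
popleft(): [84]
pushleft(91): [91, 84]
pushleft(53): [53, 91, 84]
pushleft(41): [41, 53, 91, 84]
pushleft(88): [88, 41, 53, 91, 84]
popright(): [88, 41, 53, 91]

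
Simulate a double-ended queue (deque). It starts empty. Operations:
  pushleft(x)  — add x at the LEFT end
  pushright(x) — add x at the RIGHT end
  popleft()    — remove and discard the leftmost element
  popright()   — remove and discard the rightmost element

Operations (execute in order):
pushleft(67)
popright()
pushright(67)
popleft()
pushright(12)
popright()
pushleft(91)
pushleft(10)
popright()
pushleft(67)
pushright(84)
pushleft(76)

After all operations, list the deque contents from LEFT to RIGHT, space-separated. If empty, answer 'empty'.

Answer: 76 67 10 84

Derivation:
pushleft(67): [67]
popright(): []
pushright(67): [67]
popleft(): []
pushright(12): [12]
popright(): []
pushleft(91): [91]
pushleft(10): [10, 91]
popright(): [10]
pushleft(67): [67, 10]
pushright(84): [67, 10, 84]
pushleft(76): [76, 67, 10, 84]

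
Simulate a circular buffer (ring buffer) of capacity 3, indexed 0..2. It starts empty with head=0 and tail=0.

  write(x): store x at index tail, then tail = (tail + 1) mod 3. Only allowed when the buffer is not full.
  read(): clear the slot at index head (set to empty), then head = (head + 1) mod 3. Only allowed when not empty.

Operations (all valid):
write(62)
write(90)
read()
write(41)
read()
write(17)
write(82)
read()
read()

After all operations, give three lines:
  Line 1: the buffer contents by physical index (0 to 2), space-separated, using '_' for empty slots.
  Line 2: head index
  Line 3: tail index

write(62): buf=[62 _ _], head=0, tail=1, size=1
write(90): buf=[62 90 _], head=0, tail=2, size=2
read(): buf=[_ 90 _], head=1, tail=2, size=1
write(41): buf=[_ 90 41], head=1, tail=0, size=2
read(): buf=[_ _ 41], head=2, tail=0, size=1
write(17): buf=[17 _ 41], head=2, tail=1, size=2
write(82): buf=[17 82 41], head=2, tail=2, size=3
read(): buf=[17 82 _], head=0, tail=2, size=2
read(): buf=[_ 82 _], head=1, tail=2, size=1

Answer: _ 82 _
1
2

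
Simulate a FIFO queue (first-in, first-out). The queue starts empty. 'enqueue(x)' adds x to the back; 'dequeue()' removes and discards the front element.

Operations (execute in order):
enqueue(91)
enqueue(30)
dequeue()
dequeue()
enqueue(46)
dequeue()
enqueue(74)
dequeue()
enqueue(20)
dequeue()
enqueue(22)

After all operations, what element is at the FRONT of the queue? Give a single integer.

Answer: 22

Derivation:
enqueue(91): queue = [91]
enqueue(30): queue = [91, 30]
dequeue(): queue = [30]
dequeue(): queue = []
enqueue(46): queue = [46]
dequeue(): queue = []
enqueue(74): queue = [74]
dequeue(): queue = []
enqueue(20): queue = [20]
dequeue(): queue = []
enqueue(22): queue = [22]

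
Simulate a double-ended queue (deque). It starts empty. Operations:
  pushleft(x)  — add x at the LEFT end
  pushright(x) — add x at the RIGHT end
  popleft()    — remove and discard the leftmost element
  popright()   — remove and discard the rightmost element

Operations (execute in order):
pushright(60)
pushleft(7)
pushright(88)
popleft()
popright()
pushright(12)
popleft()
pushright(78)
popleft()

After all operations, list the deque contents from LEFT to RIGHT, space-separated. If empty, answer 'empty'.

Answer: 78

Derivation:
pushright(60): [60]
pushleft(7): [7, 60]
pushright(88): [7, 60, 88]
popleft(): [60, 88]
popright(): [60]
pushright(12): [60, 12]
popleft(): [12]
pushright(78): [12, 78]
popleft(): [78]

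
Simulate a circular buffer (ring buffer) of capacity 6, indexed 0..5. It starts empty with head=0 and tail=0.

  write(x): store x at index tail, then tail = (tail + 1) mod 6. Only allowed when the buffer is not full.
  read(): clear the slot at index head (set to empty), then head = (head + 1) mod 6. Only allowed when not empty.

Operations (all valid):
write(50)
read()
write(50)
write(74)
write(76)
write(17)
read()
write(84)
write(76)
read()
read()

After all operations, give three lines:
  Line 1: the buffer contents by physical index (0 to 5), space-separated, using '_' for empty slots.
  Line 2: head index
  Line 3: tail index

Answer: 76 _ _ _ 17 84
4
1

Derivation:
write(50): buf=[50 _ _ _ _ _], head=0, tail=1, size=1
read(): buf=[_ _ _ _ _ _], head=1, tail=1, size=0
write(50): buf=[_ 50 _ _ _ _], head=1, tail=2, size=1
write(74): buf=[_ 50 74 _ _ _], head=1, tail=3, size=2
write(76): buf=[_ 50 74 76 _ _], head=1, tail=4, size=3
write(17): buf=[_ 50 74 76 17 _], head=1, tail=5, size=4
read(): buf=[_ _ 74 76 17 _], head=2, tail=5, size=3
write(84): buf=[_ _ 74 76 17 84], head=2, tail=0, size=4
write(76): buf=[76 _ 74 76 17 84], head=2, tail=1, size=5
read(): buf=[76 _ _ 76 17 84], head=3, tail=1, size=4
read(): buf=[76 _ _ _ 17 84], head=4, tail=1, size=3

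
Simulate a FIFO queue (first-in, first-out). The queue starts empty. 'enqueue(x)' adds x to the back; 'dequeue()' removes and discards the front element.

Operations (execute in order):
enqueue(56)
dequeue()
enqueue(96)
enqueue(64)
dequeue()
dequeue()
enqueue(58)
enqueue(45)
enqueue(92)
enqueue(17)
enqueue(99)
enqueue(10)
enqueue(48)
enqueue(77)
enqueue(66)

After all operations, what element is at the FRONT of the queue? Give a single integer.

Answer: 58

Derivation:
enqueue(56): queue = [56]
dequeue(): queue = []
enqueue(96): queue = [96]
enqueue(64): queue = [96, 64]
dequeue(): queue = [64]
dequeue(): queue = []
enqueue(58): queue = [58]
enqueue(45): queue = [58, 45]
enqueue(92): queue = [58, 45, 92]
enqueue(17): queue = [58, 45, 92, 17]
enqueue(99): queue = [58, 45, 92, 17, 99]
enqueue(10): queue = [58, 45, 92, 17, 99, 10]
enqueue(48): queue = [58, 45, 92, 17, 99, 10, 48]
enqueue(77): queue = [58, 45, 92, 17, 99, 10, 48, 77]
enqueue(66): queue = [58, 45, 92, 17, 99, 10, 48, 77, 66]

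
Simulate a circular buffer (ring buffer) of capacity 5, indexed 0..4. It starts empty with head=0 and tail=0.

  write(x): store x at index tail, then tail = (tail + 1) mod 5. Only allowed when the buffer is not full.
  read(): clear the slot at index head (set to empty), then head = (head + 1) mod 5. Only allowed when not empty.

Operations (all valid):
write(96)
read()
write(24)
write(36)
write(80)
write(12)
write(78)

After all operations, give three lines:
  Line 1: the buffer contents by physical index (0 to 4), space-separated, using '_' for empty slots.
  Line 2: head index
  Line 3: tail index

write(96): buf=[96 _ _ _ _], head=0, tail=1, size=1
read(): buf=[_ _ _ _ _], head=1, tail=1, size=0
write(24): buf=[_ 24 _ _ _], head=1, tail=2, size=1
write(36): buf=[_ 24 36 _ _], head=1, tail=3, size=2
write(80): buf=[_ 24 36 80 _], head=1, tail=4, size=3
write(12): buf=[_ 24 36 80 12], head=1, tail=0, size=4
write(78): buf=[78 24 36 80 12], head=1, tail=1, size=5

Answer: 78 24 36 80 12
1
1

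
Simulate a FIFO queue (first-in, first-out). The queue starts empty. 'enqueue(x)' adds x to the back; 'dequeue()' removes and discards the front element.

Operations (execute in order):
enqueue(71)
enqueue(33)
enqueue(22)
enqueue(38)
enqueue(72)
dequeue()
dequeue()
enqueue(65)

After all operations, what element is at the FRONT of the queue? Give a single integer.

Answer: 22

Derivation:
enqueue(71): queue = [71]
enqueue(33): queue = [71, 33]
enqueue(22): queue = [71, 33, 22]
enqueue(38): queue = [71, 33, 22, 38]
enqueue(72): queue = [71, 33, 22, 38, 72]
dequeue(): queue = [33, 22, 38, 72]
dequeue(): queue = [22, 38, 72]
enqueue(65): queue = [22, 38, 72, 65]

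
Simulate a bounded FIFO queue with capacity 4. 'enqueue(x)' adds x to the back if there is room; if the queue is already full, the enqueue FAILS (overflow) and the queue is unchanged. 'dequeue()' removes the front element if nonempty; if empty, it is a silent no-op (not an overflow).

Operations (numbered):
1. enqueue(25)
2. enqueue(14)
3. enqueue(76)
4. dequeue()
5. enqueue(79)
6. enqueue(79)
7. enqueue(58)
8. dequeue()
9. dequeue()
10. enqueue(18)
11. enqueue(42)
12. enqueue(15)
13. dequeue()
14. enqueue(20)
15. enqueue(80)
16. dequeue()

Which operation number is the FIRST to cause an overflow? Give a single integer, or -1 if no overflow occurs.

Answer: 7

Derivation:
1. enqueue(25): size=1
2. enqueue(14): size=2
3. enqueue(76): size=3
4. dequeue(): size=2
5. enqueue(79): size=3
6. enqueue(79): size=4
7. enqueue(58): size=4=cap → OVERFLOW (fail)
8. dequeue(): size=3
9. dequeue(): size=2
10. enqueue(18): size=3
11. enqueue(42): size=4
12. enqueue(15): size=4=cap → OVERFLOW (fail)
13. dequeue(): size=3
14. enqueue(20): size=4
15. enqueue(80): size=4=cap → OVERFLOW (fail)
16. dequeue(): size=3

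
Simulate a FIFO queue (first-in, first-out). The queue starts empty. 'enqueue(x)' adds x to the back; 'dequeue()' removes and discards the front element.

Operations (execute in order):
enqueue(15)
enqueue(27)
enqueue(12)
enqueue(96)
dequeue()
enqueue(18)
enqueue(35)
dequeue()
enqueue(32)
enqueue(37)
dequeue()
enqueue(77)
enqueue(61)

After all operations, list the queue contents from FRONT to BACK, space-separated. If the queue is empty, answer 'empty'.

Answer: 96 18 35 32 37 77 61

Derivation:
enqueue(15): [15]
enqueue(27): [15, 27]
enqueue(12): [15, 27, 12]
enqueue(96): [15, 27, 12, 96]
dequeue(): [27, 12, 96]
enqueue(18): [27, 12, 96, 18]
enqueue(35): [27, 12, 96, 18, 35]
dequeue(): [12, 96, 18, 35]
enqueue(32): [12, 96, 18, 35, 32]
enqueue(37): [12, 96, 18, 35, 32, 37]
dequeue(): [96, 18, 35, 32, 37]
enqueue(77): [96, 18, 35, 32, 37, 77]
enqueue(61): [96, 18, 35, 32, 37, 77, 61]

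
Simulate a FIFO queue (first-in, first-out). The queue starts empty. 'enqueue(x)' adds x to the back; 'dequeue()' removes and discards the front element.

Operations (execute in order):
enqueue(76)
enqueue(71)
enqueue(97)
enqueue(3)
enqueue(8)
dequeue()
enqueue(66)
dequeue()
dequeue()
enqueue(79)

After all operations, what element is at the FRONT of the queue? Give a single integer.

enqueue(76): queue = [76]
enqueue(71): queue = [76, 71]
enqueue(97): queue = [76, 71, 97]
enqueue(3): queue = [76, 71, 97, 3]
enqueue(8): queue = [76, 71, 97, 3, 8]
dequeue(): queue = [71, 97, 3, 8]
enqueue(66): queue = [71, 97, 3, 8, 66]
dequeue(): queue = [97, 3, 8, 66]
dequeue(): queue = [3, 8, 66]
enqueue(79): queue = [3, 8, 66, 79]

Answer: 3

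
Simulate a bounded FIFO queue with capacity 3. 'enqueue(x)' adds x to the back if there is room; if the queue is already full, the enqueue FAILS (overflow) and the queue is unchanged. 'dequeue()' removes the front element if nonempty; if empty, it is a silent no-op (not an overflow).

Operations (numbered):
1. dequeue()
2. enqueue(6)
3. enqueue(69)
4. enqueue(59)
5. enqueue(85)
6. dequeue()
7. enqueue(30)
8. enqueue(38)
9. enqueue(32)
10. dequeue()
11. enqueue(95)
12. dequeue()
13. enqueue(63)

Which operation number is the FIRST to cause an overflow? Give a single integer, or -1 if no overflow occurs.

Answer: 5

Derivation:
1. dequeue(): empty, no-op, size=0
2. enqueue(6): size=1
3. enqueue(69): size=2
4. enqueue(59): size=3
5. enqueue(85): size=3=cap → OVERFLOW (fail)
6. dequeue(): size=2
7. enqueue(30): size=3
8. enqueue(38): size=3=cap → OVERFLOW (fail)
9. enqueue(32): size=3=cap → OVERFLOW (fail)
10. dequeue(): size=2
11. enqueue(95): size=3
12. dequeue(): size=2
13. enqueue(63): size=3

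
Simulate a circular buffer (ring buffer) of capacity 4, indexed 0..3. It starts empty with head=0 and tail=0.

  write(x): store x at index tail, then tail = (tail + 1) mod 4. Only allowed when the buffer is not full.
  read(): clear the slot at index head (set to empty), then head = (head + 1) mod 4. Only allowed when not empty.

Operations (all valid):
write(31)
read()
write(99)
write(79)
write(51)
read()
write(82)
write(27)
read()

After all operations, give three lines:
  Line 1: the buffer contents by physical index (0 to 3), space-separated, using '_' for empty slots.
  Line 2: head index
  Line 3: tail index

Answer: 82 27 _ 51
3
2

Derivation:
write(31): buf=[31 _ _ _], head=0, tail=1, size=1
read(): buf=[_ _ _ _], head=1, tail=1, size=0
write(99): buf=[_ 99 _ _], head=1, tail=2, size=1
write(79): buf=[_ 99 79 _], head=1, tail=3, size=2
write(51): buf=[_ 99 79 51], head=1, tail=0, size=3
read(): buf=[_ _ 79 51], head=2, tail=0, size=2
write(82): buf=[82 _ 79 51], head=2, tail=1, size=3
write(27): buf=[82 27 79 51], head=2, tail=2, size=4
read(): buf=[82 27 _ 51], head=3, tail=2, size=3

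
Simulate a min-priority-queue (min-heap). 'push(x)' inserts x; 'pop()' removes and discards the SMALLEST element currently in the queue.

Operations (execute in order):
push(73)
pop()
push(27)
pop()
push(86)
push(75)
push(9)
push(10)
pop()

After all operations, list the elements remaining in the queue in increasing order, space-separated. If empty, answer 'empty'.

push(73): heap contents = [73]
pop() → 73: heap contents = []
push(27): heap contents = [27]
pop() → 27: heap contents = []
push(86): heap contents = [86]
push(75): heap contents = [75, 86]
push(9): heap contents = [9, 75, 86]
push(10): heap contents = [9, 10, 75, 86]
pop() → 9: heap contents = [10, 75, 86]

Answer: 10 75 86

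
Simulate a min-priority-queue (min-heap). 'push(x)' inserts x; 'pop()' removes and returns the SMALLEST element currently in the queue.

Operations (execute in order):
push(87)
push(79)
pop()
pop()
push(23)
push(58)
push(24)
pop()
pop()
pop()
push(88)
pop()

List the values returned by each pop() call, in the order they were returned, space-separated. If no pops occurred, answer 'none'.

push(87): heap contents = [87]
push(79): heap contents = [79, 87]
pop() → 79: heap contents = [87]
pop() → 87: heap contents = []
push(23): heap contents = [23]
push(58): heap contents = [23, 58]
push(24): heap contents = [23, 24, 58]
pop() → 23: heap contents = [24, 58]
pop() → 24: heap contents = [58]
pop() → 58: heap contents = []
push(88): heap contents = [88]
pop() → 88: heap contents = []

Answer: 79 87 23 24 58 88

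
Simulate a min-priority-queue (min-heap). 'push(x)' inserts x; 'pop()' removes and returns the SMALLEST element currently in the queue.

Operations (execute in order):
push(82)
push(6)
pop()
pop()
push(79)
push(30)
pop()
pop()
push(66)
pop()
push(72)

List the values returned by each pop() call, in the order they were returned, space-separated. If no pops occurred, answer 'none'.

Answer: 6 82 30 79 66

Derivation:
push(82): heap contents = [82]
push(6): heap contents = [6, 82]
pop() → 6: heap contents = [82]
pop() → 82: heap contents = []
push(79): heap contents = [79]
push(30): heap contents = [30, 79]
pop() → 30: heap contents = [79]
pop() → 79: heap contents = []
push(66): heap contents = [66]
pop() → 66: heap contents = []
push(72): heap contents = [72]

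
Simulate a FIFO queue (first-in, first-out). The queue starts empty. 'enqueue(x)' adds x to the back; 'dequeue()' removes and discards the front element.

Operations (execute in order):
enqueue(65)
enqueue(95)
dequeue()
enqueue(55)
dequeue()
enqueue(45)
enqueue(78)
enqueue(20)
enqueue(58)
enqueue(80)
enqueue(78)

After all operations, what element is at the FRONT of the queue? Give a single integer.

Answer: 55

Derivation:
enqueue(65): queue = [65]
enqueue(95): queue = [65, 95]
dequeue(): queue = [95]
enqueue(55): queue = [95, 55]
dequeue(): queue = [55]
enqueue(45): queue = [55, 45]
enqueue(78): queue = [55, 45, 78]
enqueue(20): queue = [55, 45, 78, 20]
enqueue(58): queue = [55, 45, 78, 20, 58]
enqueue(80): queue = [55, 45, 78, 20, 58, 80]
enqueue(78): queue = [55, 45, 78, 20, 58, 80, 78]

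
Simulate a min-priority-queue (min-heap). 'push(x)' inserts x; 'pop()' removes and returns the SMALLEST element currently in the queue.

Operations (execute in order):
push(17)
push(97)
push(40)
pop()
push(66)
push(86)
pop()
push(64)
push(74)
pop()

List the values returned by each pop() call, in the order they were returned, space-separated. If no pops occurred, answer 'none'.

push(17): heap contents = [17]
push(97): heap contents = [17, 97]
push(40): heap contents = [17, 40, 97]
pop() → 17: heap contents = [40, 97]
push(66): heap contents = [40, 66, 97]
push(86): heap contents = [40, 66, 86, 97]
pop() → 40: heap contents = [66, 86, 97]
push(64): heap contents = [64, 66, 86, 97]
push(74): heap contents = [64, 66, 74, 86, 97]
pop() → 64: heap contents = [66, 74, 86, 97]

Answer: 17 40 64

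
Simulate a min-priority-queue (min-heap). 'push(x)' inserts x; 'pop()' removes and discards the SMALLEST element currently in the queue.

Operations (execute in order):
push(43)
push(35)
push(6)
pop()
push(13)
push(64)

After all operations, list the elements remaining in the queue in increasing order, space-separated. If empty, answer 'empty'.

push(43): heap contents = [43]
push(35): heap contents = [35, 43]
push(6): heap contents = [6, 35, 43]
pop() → 6: heap contents = [35, 43]
push(13): heap contents = [13, 35, 43]
push(64): heap contents = [13, 35, 43, 64]

Answer: 13 35 43 64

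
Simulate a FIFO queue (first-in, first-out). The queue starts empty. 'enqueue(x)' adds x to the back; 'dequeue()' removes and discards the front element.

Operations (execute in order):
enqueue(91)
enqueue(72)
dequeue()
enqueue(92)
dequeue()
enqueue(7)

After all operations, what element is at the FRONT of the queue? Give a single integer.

Answer: 92

Derivation:
enqueue(91): queue = [91]
enqueue(72): queue = [91, 72]
dequeue(): queue = [72]
enqueue(92): queue = [72, 92]
dequeue(): queue = [92]
enqueue(7): queue = [92, 7]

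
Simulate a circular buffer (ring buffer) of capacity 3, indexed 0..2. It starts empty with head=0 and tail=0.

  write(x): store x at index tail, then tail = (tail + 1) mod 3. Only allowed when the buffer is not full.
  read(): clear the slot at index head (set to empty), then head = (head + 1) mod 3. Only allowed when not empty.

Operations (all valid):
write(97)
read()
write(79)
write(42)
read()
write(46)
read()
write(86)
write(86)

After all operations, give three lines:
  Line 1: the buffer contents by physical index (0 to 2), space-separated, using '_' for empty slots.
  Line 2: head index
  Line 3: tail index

Answer: 46 86 86
0
0

Derivation:
write(97): buf=[97 _ _], head=0, tail=1, size=1
read(): buf=[_ _ _], head=1, tail=1, size=0
write(79): buf=[_ 79 _], head=1, tail=2, size=1
write(42): buf=[_ 79 42], head=1, tail=0, size=2
read(): buf=[_ _ 42], head=2, tail=0, size=1
write(46): buf=[46 _ 42], head=2, tail=1, size=2
read(): buf=[46 _ _], head=0, tail=1, size=1
write(86): buf=[46 86 _], head=0, tail=2, size=2
write(86): buf=[46 86 86], head=0, tail=0, size=3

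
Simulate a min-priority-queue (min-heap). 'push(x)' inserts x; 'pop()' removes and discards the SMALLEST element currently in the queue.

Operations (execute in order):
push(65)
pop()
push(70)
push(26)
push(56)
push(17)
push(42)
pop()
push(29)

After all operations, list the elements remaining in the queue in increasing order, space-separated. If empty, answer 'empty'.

Answer: 26 29 42 56 70

Derivation:
push(65): heap contents = [65]
pop() → 65: heap contents = []
push(70): heap contents = [70]
push(26): heap contents = [26, 70]
push(56): heap contents = [26, 56, 70]
push(17): heap contents = [17, 26, 56, 70]
push(42): heap contents = [17, 26, 42, 56, 70]
pop() → 17: heap contents = [26, 42, 56, 70]
push(29): heap contents = [26, 29, 42, 56, 70]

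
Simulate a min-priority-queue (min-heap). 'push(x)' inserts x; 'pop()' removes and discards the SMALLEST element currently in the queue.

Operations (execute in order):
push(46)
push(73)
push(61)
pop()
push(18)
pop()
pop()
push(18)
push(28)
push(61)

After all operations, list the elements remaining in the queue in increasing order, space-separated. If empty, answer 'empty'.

push(46): heap contents = [46]
push(73): heap contents = [46, 73]
push(61): heap contents = [46, 61, 73]
pop() → 46: heap contents = [61, 73]
push(18): heap contents = [18, 61, 73]
pop() → 18: heap contents = [61, 73]
pop() → 61: heap contents = [73]
push(18): heap contents = [18, 73]
push(28): heap contents = [18, 28, 73]
push(61): heap contents = [18, 28, 61, 73]

Answer: 18 28 61 73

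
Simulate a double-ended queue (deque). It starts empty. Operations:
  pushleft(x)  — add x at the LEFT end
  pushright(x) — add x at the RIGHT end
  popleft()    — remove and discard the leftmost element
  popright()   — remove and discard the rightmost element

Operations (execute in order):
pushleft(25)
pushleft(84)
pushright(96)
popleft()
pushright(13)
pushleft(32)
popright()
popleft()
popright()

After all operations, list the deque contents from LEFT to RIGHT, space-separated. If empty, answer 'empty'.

pushleft(25): [25]
pushleft(84): [84, 25]
pushright(96): [84, 25, 96]
popleft(): [25, 96]
pushright(13): [25, 96, 13]
pushleft(32): [32, 25, 96, 13]
popright(): [32, 25, 96]
popleft(): [25, 96]
popright(): [25]

Answer: 25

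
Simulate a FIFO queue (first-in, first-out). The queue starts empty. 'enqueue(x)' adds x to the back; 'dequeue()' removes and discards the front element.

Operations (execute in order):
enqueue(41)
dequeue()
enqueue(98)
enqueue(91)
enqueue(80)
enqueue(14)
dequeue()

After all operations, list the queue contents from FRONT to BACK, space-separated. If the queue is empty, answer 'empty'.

Answer: 91 80 14

Derivation:
enqueue(41): [41]
dequeue(): []
enqueue(98): [98]
enqueue(91): [98, 91]
enqueue(80): [98, 91, 80]
enqueue(14): [98, 91, 80, 14]
dequeue(): [91, 80, 14]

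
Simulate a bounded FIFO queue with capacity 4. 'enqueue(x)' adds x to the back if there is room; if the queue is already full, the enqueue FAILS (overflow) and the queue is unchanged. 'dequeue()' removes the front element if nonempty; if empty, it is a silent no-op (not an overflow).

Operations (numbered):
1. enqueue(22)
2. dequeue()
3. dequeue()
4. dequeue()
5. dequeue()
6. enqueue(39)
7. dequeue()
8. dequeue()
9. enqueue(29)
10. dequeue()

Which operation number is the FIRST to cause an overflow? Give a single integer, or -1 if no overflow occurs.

Answer: -1

Derivation:
1. enqueue(22): size=1
2. dequeue(): size=0
3. dequeue(): empty, no-op, size=0
4. dequeue(): empty, no-op, size=0
5. dequeue(): empty, no-op, size=0
6. enqueue(39): size=1
7. dequeue(): size=0
8. dequeue(): empty, no-op, size=0
9. enqueue(29): size=1
10. dequeue(): size=0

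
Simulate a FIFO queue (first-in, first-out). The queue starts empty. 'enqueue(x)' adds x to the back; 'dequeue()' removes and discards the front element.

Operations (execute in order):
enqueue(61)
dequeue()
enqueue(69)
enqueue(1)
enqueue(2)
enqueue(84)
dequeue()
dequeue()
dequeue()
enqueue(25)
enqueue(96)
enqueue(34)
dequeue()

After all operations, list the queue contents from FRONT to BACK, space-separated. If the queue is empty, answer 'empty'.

enqueue(61): [61]
dequeue(): []
enqueue(69): [69]
enqueue(1): [69, 1]
enqueue(2): [69, 1, 2]
enqueue(84): [69, 1, 2, 84]
dequeue(): [1, 2, 84]
dequeue(): [2, 84]
dequeue(): [84]
enqueue(25): [84, 25]
enqueue(96): [84, 25, 96]
enqueue(34): [84, 25, 96, 34]
dequeue(): [25, 96, 34]

Answer: 25 96 34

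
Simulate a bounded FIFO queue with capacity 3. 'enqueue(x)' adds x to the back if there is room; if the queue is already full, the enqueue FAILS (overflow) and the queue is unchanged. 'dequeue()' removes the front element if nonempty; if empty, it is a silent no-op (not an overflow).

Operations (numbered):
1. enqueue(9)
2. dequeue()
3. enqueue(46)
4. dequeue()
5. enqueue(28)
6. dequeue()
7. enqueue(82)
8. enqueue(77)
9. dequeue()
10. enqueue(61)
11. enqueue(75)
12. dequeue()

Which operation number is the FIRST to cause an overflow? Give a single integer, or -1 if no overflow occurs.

Answer: -1

Derivation:
1. enqueue(9): size=1
2. dequeue(): size=0
3. enqueue(46): size=1
4. dequeue(): size=0
5. enqueue(28): size=1
6. dequeue(): size=0
7. enqueue(82): size=1
8. enqueue(77): size=2
9. dequeue(): size=1
10. enqueue(61): size=2
11. enqueue(75): size=3
12. dequeue(): size=2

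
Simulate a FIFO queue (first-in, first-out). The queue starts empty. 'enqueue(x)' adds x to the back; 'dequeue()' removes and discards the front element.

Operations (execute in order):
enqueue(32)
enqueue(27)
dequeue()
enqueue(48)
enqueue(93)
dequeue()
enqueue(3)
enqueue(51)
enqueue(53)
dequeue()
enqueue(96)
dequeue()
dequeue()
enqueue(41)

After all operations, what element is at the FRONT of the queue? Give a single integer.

Answer: 51

Derivation:
enqueue(32): queue = [32]
enqueue(27): queue = [32, 27]
dequeue(): queue = [27]
enqueue(48): queue = [27, 48]
enqueue(93): queue = [27, 48, 93]
dequeue(): queue = [48, 93]
enqueue(3): queue = [48, 93, 3]
enqueue(51): queue = [48, 93, 3, 51]
enqueue(53): queue = [48, 93, 3, 51, 53]
dequeue(): queue = [93, 3, 51, 53]
enqueue(96): queue = [93, 3, 51, 53, 96]
dequeue(): queue = [3, 51, 53, 96]
dequeue(): queue = [51, 53, 96]
enqueue(41): queue = [51, 53, 96, 41]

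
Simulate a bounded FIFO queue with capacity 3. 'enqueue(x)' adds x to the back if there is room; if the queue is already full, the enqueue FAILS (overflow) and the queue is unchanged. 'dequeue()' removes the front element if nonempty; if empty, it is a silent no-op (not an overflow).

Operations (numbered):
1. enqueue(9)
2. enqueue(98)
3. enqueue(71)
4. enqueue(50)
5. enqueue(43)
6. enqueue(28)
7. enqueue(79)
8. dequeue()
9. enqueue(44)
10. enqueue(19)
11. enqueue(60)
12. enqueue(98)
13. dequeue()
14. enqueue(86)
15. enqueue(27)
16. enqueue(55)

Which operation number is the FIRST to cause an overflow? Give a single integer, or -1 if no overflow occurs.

1. enqueue(9): size=1
2. enqueue(98): size=2
3. enqueue(71): size=3
4. enqueue(50): size=3=cap → OVERFLOW (fail)
5. enqueue(43): size=3=cap → OVERFLOW (fail)
6. enqueue(28): size=3=cap → OVERFLOW (fail)
7. enqueue(79): size=3=cap → OVERFLOW (fail)
8. dequeue(): size=2
9. enqueue(44): size=3
10. enqueue(19): size=3=cap → OVERFLOW (fail)
11. enqueue(60): size=3=cap → OVERFLOW (fail)
12. enqueue(98): size=3=cap → OVERFLOW (fail)
13. dequeue(): size=2
14. enqueue(86): size=3
15. enqueue(27): size=3=cap → OVERFLOW (fail)
16. enqueue(55): size=3=cap → OVERFLOW (fail)

Answer: 4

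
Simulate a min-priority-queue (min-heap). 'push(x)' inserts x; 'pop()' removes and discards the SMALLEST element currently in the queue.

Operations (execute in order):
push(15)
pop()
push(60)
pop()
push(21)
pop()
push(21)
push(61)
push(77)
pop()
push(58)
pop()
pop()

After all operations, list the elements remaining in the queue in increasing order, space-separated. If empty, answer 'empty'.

Answer: 77

Derivation:
push(15): heap contents = [15]
pop() → 15: heap contents = []
push(60): heap contents = [60]
pop() → 60: heap contents = []
push(21): heap contents = [21]
pop() → 21: heap contents = []
push(21): heap contents = [21]
push(61): heap contents = [21, 61]
push(77): heap contents = [21, 61, 77]
pop() → 21: heap contents = [61, 77]
push(58): heap contents = [58, 61, 77]
pop() → 58: heap contents = [61, 77]
pop() → 61: heap contents = [77]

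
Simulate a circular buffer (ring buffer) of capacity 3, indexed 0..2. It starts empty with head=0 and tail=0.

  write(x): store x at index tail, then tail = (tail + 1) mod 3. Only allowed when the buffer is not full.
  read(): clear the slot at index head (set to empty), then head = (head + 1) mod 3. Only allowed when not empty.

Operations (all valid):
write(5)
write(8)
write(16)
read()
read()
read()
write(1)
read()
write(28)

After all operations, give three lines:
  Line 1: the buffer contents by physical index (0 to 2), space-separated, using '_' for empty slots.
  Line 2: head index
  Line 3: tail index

write(5): buf=[5 _ _], head=0, tail=1, size=1
write(8): buf=[5 8 _], head=0, tail=2, size=2
write(16): buf=[5 8 16], head=0, tail=0, size=3
read(): buf=[_ 8 16], head=1, tail=0, size=2
read(): buf=[_ _ 16], head=2, tail=0, size=1
read(): buf=[_ _ _], head=0, tail=0, size=0
write(1): buf=[1 _ _], head=0, tail=1, size=1
read(): buf=[_ _ _], head=1, tail=1, size=0
write(28): buf=[_ 28 _], head=1, tail=2, size=1

Answer: _ 28 _
1
2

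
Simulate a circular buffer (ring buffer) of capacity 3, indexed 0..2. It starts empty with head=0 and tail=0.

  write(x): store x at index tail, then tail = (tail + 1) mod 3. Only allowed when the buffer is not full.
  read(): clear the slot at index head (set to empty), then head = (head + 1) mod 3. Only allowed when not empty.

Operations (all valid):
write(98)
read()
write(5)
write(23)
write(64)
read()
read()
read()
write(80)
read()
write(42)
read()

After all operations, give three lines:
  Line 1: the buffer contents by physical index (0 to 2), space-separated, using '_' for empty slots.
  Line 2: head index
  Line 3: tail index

write(98): buf=[98 _ _], head=0, tail=1, size=1
read(): buf=[_ _ _], head=1, tail=1, size=0
write(5): buf=[_ 5 _], head=1, tail=2, size=1
write(23): buf=[_ 5 23], head=1, tail=0, size=2
write(64): buf=[64 5 23], head=1, tail=1, size=3
read(): buf=[64 _ 23], head=2, tail=1, size=2
read(): buf=[64 _ _], head=0, tail=1, size=1
read(): buf=[_ _ _], head=1, tail=1, size=0
write(80): buf=[_ 80 _], head=1, tail=2, size=1
read(): buf=[_ _ _], head=2, tail=2, size=0
write(42): buf=[_ _ 42], head=2, tail=0, size=1
read(): buf=[_ _ _], head=0, tail=0, size=0

Answer: _ _ _
0
0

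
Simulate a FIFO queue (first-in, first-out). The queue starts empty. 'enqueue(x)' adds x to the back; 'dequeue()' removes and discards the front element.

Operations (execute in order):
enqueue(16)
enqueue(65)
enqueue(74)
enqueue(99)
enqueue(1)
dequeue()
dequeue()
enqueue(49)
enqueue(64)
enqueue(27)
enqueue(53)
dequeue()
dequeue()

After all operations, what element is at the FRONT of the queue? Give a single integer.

enqueue(16): queue = [16]
enqueue(65): queue = [16, 65]
enqueue(74): queue = [16, 65, 74]
enqueue(99): queue = [16, 65, 74, 99]
enqueue(1): queue = [16, 65, 74, 99, 1]
dequeue(): queue = [65, 74, 99, 1]
dequeue(): queue = [74, 99, 1]
enqueue(49): queue = [74, 99, 1, 49]
enqueue(64): queue = [74, 99, 1, 49, 64]
enqueue(27): queue = [74, 99, 1, 49, 64, 27]
enqueue(53): queue = [74, 99, 1, 49, 64, 27, 53]
dequeue(): queue = [99, 1, 49, 64, 27, 53]
dequeue(): queue = [1, 49, 64, 27, 53]

Answer: 1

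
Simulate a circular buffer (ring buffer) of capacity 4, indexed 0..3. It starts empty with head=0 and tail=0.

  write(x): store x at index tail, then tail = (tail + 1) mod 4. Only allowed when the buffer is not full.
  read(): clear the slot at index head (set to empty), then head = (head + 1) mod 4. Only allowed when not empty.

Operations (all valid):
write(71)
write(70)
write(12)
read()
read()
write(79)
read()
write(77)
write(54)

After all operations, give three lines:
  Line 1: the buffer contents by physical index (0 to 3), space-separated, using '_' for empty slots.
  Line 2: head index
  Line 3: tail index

write(71): buf=[71 _ _ _], head=0, tail=1, size=1
write(70): buf=[71 70 _ _], head=0, tail=2, size=2
write(12): buf=[71 70 12 _], head=0, tail=3, size=3
read(): buf=[_ 70 12 _], head=1, tail=3, size=2
read(): buf=[_ _ 12 _], head=2, tail=3, size=1
write(79): buf=[_ _ 12 79], head=2, tail=0, size=2
read(): buf=[_ _ _ 79], head=3, tail=0, size=1
write(77): buf=[77 _ _ 79], head=3, tail=1, size=2
write(54): buf=[77 54 _ 79], head=3, tail=2, size=3

Answer: 77 54 _ 79
3
2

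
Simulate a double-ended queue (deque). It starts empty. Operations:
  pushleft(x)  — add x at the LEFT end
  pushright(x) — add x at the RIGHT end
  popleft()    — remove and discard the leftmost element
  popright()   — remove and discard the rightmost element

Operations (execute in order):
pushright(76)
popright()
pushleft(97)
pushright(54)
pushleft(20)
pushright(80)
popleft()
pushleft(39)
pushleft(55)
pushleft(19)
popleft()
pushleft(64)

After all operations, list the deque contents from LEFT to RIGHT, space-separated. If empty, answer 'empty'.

pushright(76): [76]
popright(): []
pushleft(97): [97]
pushright(54): [97, 54]
pushleft(20): [20, 97, 54]
pushright(80): [20, 97, 54, 80]
popleft(): [97, 54, 80]
pushleft(39): [39, 97, 54, 80]
pushleft(55): [55, 39, 97, 54, 80]
pushleft(19): [19, 55, 39, 97, 54, 80]
popleft(): [55, 39, 97, 54, 80]
pushleft(64): [64, 55, 39, 97, 54, 80]

Answer: 64 55 39 97 54 80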